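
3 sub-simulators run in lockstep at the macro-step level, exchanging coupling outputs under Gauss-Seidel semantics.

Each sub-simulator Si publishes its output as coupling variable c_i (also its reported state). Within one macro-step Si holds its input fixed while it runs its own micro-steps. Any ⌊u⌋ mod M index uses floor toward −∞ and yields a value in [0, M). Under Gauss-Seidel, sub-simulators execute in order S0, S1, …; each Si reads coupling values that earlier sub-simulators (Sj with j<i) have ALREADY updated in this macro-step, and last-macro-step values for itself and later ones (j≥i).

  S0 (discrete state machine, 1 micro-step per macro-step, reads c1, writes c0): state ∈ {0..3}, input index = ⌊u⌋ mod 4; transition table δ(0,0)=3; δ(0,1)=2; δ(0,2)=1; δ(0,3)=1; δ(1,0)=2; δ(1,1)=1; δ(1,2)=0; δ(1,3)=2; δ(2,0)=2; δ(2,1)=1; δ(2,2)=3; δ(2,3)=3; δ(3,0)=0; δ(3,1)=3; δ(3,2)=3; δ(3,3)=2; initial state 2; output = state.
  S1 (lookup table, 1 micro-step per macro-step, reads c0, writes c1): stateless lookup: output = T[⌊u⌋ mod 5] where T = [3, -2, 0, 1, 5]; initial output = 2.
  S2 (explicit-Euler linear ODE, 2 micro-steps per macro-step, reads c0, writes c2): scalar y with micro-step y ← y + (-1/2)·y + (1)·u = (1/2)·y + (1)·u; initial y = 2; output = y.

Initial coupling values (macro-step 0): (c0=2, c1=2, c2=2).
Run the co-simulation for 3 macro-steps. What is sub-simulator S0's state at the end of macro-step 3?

macro 1: S0 reads c1=2 → after 1×micro: 3; S1 reads c0=3 → after 1×micro: 1; S2 reads c0=3 → after 2×micro: 5 ⇒ (c0=3, c1=1, c2=5)
macro 2: S0 reads c1=1 → after 1×micro: 3; S1 reads c0=3 → after 1×micro: 1; S2 reads c0=3 → after 2×micro: 23/4 ⇒ (c0=3, c1=1, c2=23/4)
macro 3: S0 reads c1=1 → after 1×micro: 3; S1 reads c0=3 → after 1×micro: 1; S2 reads c0=3 → after 2×micro: 95/16 ⇒ (c0=3, c1=1, c2=95/16)

S0 state at macro-step 3 = 3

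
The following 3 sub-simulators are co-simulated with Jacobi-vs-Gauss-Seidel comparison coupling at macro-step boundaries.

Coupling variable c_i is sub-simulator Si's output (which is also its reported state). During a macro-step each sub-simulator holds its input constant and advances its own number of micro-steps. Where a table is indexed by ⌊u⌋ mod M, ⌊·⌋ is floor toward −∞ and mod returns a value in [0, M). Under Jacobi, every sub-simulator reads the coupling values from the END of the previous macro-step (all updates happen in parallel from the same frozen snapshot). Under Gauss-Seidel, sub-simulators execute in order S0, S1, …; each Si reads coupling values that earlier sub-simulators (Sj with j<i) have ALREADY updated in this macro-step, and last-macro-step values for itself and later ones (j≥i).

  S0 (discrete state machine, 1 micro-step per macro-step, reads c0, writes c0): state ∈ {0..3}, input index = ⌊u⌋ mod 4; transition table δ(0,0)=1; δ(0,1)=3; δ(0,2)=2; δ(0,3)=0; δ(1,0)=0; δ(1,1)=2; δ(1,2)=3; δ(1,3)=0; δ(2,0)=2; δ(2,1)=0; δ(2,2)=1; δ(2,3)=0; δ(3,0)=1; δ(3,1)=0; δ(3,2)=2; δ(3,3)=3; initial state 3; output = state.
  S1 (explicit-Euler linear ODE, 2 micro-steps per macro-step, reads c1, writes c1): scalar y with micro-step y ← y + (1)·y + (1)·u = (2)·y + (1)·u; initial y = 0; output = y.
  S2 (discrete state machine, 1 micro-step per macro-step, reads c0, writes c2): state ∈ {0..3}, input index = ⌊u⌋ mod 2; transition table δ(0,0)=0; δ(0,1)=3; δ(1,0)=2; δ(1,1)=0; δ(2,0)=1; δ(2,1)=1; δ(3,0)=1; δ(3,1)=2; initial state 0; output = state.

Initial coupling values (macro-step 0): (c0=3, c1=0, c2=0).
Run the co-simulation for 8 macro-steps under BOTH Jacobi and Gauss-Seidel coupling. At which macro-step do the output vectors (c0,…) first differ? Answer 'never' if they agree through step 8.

first divergence at macro-step: never

[Jacobi] macro 1: S0 reads c0=3 → after 1×micro: 3; S1 reads c1=0 → after 2×micro: 0; S2 reads c0=3 → after 1×micro: 3 ⇒ (c0=3, c1=0, c2=3)
[Jacobi] macro 2: S0 reads c0=3 → after 1×micro: 3; S1 reads c1=0 → after 2×micro: 0; S2 reads c0=3 → after 1×micro: 2 ⇒ (c0=3, c1=0, c2=2)
[Jacobi] macro 3: S0 reads c0=3 → after 1×micro: 3; S1 reads c1=0 → after 2×micro: 0; S2 reads c0=3 → after 1×micro: 1 ⇒ (c0=3, c1=0, c2=1)
[Jacobi] macro 4: S0 reads c0=3 → after 1×micro: 3; S1 reads c1=0 → after 2×micro: 0; S2 reads c0=3 → after 1×micro: 0 ⇒ (c0=3, c1=0, c2=0)
[Jacobi] macro 5: S0 reads c0=3 → after 1×micro: 3; S1 reads c1=0 → after 2×micro: 0; S2 reads c0=3 → after 1×micro: 3 ⇒ (c0=3, c1=0, c2=3)
[Jacobi] macro 6: S0 reads c0=3 → after 1×micro: 3; S1 reads c1=0 → after 2×micro: 0; S2 reads c0=3 → after 1×micro: 2 ⇒ (c0=3, c1=0, c2=2)
[Jacobi] macro 7: S0 reads c0=3 → after 1×micro: 3; S1 reads c1=0 → after 2×micro: 0; S2 reads c0=3 → after 1×micro: 1 ⇒ (c0=3, c1=0, c2=1)
[Jacobi] macro 8: S0 reads c0=3 → after 1×micro: 3; S1 reads c1=0 → after 2×micro: 0; S2 reads c0=3 → after 1×micro: 0 ⇒ (c0=3, c1=0, c2=0)
[Gauss-Seidel] macro 1: S0 reads c0=3 → after 1×micro: 3; S1 reads c1=0 → after 2×micro: 0; S2 reads c0=3 → after 1×micro: 3 ⇒ (c0=3, c1=0, c2=3)
[Gauss-Seidel] macro 2: S0 reads c0=3 → after 1×micro: 3; S1 reads c1=0 → after 2×micro: 0; S2 reads c0=3 → after 1×micro: 2 ⇒ (c0=3, c1=0, c2=2)
[Gauss-Seidel] macro 3: S0 reads c0=3 → after 1×micro: 3; S1 reads c1=0 → after 2×micro: 0; S2 reads c0=3 → after 1×micro: 1 ⇒ (c0=3, c1=0, c2=1)
[Gauss-Seidel] macro 4: S0 reads c0=3 → after 1×micro: 3; S1 reads c1=0 → after 2×micro: 0; S2 reads c0=3 → after 1×micro: 0 ⇒ (c0=3, c1=0, c2=0)
[Gauss-Seidel] macro 5: S0 reads c0=3 → after 1×micro: 3; S1 reads c1=0 → after 2×micro: 0; S2 reads c0=3 → after 1×micro: 3 ⇒ (c0=3, c1=0, c2=3)
[Gauss-Seidel] macro 6: S0 reads c0=3 → after 1×micro: 3; S1 reads c1=0 → after 2×micro: 0; S2 reads c0=3 → after 1×micro: 2 ⇒ (c0=3, c1=0, c2=2)
[Gauss-Seidel] macro 7: S0 reads c0=3 → after 1×micro: 3; S1 reads c1=0 → after 2×micro: 0; S2 reads c0=3 → after 1×micro: 1 ⇒ (c0=3, c1=0, c2=1)
[Gauss-Seidel] macro 8: S0 reads c0=3 → after 1×micro: 3; S1 reads c1=0 → after 2×micro: 0; S2 reads c0=3 → after 1×micro: 0 ⇒ (c0=3, c1=0, c2=0)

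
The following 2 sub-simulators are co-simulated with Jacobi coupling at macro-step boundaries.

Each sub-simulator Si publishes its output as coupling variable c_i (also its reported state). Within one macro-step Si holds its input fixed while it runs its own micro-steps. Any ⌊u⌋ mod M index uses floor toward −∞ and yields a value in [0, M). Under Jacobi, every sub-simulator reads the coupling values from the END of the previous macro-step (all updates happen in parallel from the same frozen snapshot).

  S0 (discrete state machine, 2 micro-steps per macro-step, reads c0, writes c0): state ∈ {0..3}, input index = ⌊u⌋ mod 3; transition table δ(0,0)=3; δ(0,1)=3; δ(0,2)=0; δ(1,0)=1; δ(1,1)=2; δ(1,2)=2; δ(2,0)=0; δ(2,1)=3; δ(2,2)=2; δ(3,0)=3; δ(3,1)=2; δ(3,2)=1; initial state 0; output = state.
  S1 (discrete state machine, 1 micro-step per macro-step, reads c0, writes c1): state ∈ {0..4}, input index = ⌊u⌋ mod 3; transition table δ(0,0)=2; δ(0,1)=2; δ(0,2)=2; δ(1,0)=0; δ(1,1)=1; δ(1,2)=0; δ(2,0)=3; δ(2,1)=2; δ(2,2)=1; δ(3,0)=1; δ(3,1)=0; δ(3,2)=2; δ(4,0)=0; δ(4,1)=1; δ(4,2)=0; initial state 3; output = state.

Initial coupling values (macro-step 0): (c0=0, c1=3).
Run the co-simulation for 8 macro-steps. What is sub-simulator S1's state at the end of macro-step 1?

S1 state at macro-step 1 = 1

macro 1: S0 reads c0=0 → after 2×micro: 3; S1 reads c0=0 → after 1×micro: 1 ⇒ (c0=3, c1=1)
macro 2: S0 reads c0=3 → after 2×micro: 3; S1 reads c0=3 → after 1×micro: 0 ⇒ (c0=3, c1=0)
macro 3: S0 reads c0=3 → after 2×micro: 3; S1 reads c0=3 → after 1×micro: 2 ⇒ (c0=3, c1=2)
macro 4: S0 reads c0=3 → after 2×micro: 3; S1 reads c0=3 → after 1×micro: 3 ⇒ (c0=3, c1=3)
macro 5: S0 reads c0=3 → after 2×micro: 3; S1 reads c0=3 → after 1×micro: 1 ⇒ (c0=3, c1=1)
macro 6: S0 reads c0=3 → after 2×micro: 3; S1 reads c0=3 → after 1×micro: 0 ⇒ (c0=3, c1=0)
macro 7: S0 reads c0=3 → after 2×micro: 3; S1 reads c0=3 → after 1×micro: 2 ⇒ (c0=3, c1=2)
macro 8: S0 reads c0=3 → after 2×micro: 3; S1 reads c0=3 → after 1×micro: 3 ⇒ (c0=3, c1=3)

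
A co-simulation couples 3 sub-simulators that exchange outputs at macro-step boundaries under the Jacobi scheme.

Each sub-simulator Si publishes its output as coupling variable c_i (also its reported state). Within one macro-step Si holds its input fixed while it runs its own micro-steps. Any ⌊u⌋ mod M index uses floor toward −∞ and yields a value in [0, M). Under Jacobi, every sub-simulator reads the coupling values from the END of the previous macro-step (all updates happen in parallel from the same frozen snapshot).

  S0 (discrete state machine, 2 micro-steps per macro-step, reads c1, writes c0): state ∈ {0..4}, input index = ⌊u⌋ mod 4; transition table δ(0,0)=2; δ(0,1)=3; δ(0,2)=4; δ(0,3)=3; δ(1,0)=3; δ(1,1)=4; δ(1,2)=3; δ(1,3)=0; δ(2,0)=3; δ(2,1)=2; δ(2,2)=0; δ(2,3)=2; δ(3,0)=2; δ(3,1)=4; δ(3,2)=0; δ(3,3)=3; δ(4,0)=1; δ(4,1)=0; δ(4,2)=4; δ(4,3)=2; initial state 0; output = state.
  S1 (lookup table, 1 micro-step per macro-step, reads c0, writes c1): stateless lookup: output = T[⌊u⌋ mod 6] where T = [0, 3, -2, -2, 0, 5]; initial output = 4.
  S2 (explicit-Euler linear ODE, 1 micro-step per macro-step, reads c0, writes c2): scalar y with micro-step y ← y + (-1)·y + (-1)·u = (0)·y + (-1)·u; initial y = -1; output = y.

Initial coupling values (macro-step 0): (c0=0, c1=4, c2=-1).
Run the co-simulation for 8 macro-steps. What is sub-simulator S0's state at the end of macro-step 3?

S0 state at macro-step 3 = 4

macro 1: S0 reads c1=4 → after 2×micro: 3; S1 reads c0=0 → after 1×micro: 0; S2 reads c0=0 → after 1×micro: 0 ⇒ (c0=3, c1=0, c2=0)
macro 2: S0 reads c1=0 → after 2×micro: 3; S1 reads c0=3 → after 1×micro: -2; S2 reads c0=3 → after 1×micro: -3 ⇒ (c0=3, c1=-2, c2=-3)
macro 3: S0 reads c1=-2 → after 2×micro: 4; S1 reads c0=3 → after 1×micro: -2; S2 reads c0=3 → after 1×micro: -3 ⇒ (c0=4, c1=-2, c2=-3)
macro 4: S0 reads c1=-2 → after 2×micro: 4; S1 reads c0=4 → after 1×micro: 0; S2 reads c0=4 → after 1×micro: -4 ⇒ (c0=4, c1=0, c2=-4)
macro 5: S0 reads c1=0 → after 2×micro: 3; S1 reads c0=4 → after 1×micro: 0; S2 reads c0=4 → after 1×micro: -4 ⇒ (c0=3, c1=0, c2=-4)
macro 6: S0 reads c1=0 → after 2×micro: 3; S1 reads c0=3 → after 1×micro: -2; S2 reads c0=3 → after 1×micro: -3 ⇒ (c0=3, c1=-2, c2=-3)
macro 7: S0 reads c1=-2 → after 2×micro: 4; S1 reads c0=3 → after 1×micro: -2; S2 reads c0=3 → after 1×micro: -3 ⇒ (c0=4, c1=-2, c2=-3)
macro 8: S0 reads c1=-2 → after 2×micro: 4; S1 reads c0=4 → after 1×micro: 0; S2 reads c0=4 → after 1×micro: -4 ⇒ (c0=4, c1=0, c2=-4)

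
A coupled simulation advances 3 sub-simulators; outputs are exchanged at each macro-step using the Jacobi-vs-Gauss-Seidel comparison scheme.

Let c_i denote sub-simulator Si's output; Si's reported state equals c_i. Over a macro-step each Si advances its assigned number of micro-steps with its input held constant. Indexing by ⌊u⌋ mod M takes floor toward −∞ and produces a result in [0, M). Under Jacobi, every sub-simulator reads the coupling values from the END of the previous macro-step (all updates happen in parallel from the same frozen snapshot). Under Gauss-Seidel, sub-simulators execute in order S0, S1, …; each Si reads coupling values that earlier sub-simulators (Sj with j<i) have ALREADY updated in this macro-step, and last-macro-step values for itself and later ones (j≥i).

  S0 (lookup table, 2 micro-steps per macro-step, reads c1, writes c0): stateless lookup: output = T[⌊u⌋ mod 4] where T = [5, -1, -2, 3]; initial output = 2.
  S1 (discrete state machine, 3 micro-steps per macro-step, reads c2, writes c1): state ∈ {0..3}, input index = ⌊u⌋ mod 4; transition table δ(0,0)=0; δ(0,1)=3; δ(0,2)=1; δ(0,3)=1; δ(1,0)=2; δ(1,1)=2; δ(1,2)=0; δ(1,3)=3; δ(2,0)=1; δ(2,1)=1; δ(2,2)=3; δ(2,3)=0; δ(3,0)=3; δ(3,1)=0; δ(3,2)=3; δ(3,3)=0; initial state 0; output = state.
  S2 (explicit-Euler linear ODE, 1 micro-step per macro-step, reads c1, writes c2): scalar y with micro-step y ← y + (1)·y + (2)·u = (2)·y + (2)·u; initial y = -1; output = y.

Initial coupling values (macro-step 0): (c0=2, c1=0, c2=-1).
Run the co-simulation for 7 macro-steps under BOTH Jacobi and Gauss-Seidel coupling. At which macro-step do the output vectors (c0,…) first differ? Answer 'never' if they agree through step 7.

[Jacobi] macro 1: S0 reads c1=0 → after 2×micro: 5; S1 reads c2=-1 → after 3×micro: 0; S2 reads c1=0 → after 1×micro: -2 ⇒ (c0=5, c1=0, c2=-2)
[Jacobi] macro 2: S0 reads c1=0 → after 2×micro: 5; S1 reads c2=-2 → after 3×micro: 1; S2 reads c1=0 → after 1×micro: -4 ⇒ (c0=5, c1=1, c2=-4)
[Jacobi] macro 3: S0 reads c1=1 → after 2×micro: -1; S1 reads c2=-4 → after 3×micro: 2; S2 reads c1=1 → after 1×micro: -6 ⇒ (c0=-1, c1=2, c2=-6)
[Jacobi] macro 4: S0 reads c1=2 → after 2×micro: -2; S1 reads c2=-6 → after 3×micro: 3; S2 reads c1=2 → after 1×micro: -8 ⇒ (c0=-2, c1=3, c2=-8)
[Jacobi] macro 5: S0 reads c1=3 → after 2×micro: 3; S1 reads c2=-8 → after 3×micro: 3; S2 reads c1=3 → after 1×micro: -10 ⇒ (c0=3, c1=3, c2=-10)
[Jacobi] macro 6: S0 reads c1=3 → after 2×micro: 3; S1 reads c2=-10 → after 3×micro: 3; S2 reads c1=3 → after 1×micro: -14 ⇒ (c0=3, c1=3, c2=-14)
[Jacobi] macro 7: S0 reads c1=3 → after 2×micro: 3; S1 reads c2=-14 → after 3×micro: 3; S2 reads c1=3 → after 1×micro: -22 ⇒ (c0=3, c1=3, c2=-22)
[Gauss-Seidel] macro 1: S0 reads c1=0 → after 2×micro: 5; S1 reads c2=-1 → after 3×micro: 0; S2 reads c1=0 → after 1×micro: -2 ⇒ (c0=5, c1=0, c2=-2)
[Gauss-Seidel] macro 2: S0 reads c1=0 → after 2×micro: 5; S1 reads c2=-2 → after 3×micro: 1; S2 reads c1=1 → after 1×micro: -2 ⇒ (c0=5, c1=1, c2=-2)
[Gauss-Seidel] macro 3: S0 reads c1=1 → after 2×micro: -1; S1 reads c2=-2 → after 3×micro: 0; S2 reads c1=0 → after 1×micro: -4 ⇒ (c0=-1, c1=0, c2=-4)
[Gauss-Seidel] macro 4: S0 reads c1=0 → after 2×micro: 5; S1 reads c2=-4 → after 3×micro: 0; S2 reads c1=0 → after 1×micro: -8 ⇒ (c0=5, c1=0, c2=-8)
[Gauss-Seidel] macro 5: S0 reads c1=0 → after 2×micro: 5; S1 reads c2=-8 → after 3×micro: 0; S2 reads c1=0 → after 1×micro: -16 ⇒ (c0=5, c1=0, c2=-16)
[Gauss-Seidel] macro 6: S0 reads c1=0 → after 2×micro: 5; S1 reads c2=-16 → after 3×micro: 0; S2 reads c1=0 → after 1×micro: -32 ⇒ (c0=5, c1=0, c2=-32)
[Gauss-Seidel] macro 7: S0 reads c1=0 → after 2×micro: 5; S1 reads c2=-32 → after 3×micro: 0; S2 reads c1=0 → after 1×micro: -64 ⇒ (c0=5, c1=0, c2=-64)

first divergence at macro-step: 2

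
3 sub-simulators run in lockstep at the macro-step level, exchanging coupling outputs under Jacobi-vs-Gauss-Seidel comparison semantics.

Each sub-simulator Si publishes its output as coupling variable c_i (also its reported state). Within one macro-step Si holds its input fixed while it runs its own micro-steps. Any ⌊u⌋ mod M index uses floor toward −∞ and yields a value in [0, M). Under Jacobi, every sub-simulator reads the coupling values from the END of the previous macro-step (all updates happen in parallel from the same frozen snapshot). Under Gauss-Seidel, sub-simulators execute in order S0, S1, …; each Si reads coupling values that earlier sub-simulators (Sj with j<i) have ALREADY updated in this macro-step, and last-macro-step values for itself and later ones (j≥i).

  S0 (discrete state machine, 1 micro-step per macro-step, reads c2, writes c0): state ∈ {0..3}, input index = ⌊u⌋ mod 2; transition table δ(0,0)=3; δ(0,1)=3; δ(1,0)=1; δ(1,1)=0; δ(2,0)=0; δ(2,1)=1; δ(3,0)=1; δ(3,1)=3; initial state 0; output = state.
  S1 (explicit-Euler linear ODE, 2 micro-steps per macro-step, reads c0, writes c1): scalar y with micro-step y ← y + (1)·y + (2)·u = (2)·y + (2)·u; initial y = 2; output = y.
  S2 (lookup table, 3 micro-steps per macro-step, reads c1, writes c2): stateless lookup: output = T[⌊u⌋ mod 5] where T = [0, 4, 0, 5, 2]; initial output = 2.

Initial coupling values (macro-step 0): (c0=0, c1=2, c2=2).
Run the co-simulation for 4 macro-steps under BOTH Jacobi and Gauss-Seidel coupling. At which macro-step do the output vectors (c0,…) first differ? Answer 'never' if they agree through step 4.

first divergence at macro-step: 1

[Jacobi] macro 1: S0 reads c2=2 → after 1×micro: 3; S1 reads c0=0 → after 2×micro: 8; S2 reads c1=2 → after 3×micro: 0 ⇒ (c0=3, c1=8, c2=0)
[Jacobi] macro 2: S0 reads c2=0 → after 1×micro: 1; S1 reads c0=3 → after 2×micro: 50; S2 reads c1=8 → after 3×micro: 5 ⇒ (c0=1, c1=50, c2=5)
[Jacobi] macro 3: S0 reads c2=5 → after 1×micro: 0; S1 reads c0=1 → after 2×micro: 206; S2 reads c1=50 → after 3×micro: 0 ⇒ (c0=0, c1=206, c2=0)
[Jacobi] macro 4: S0 reads c2=0 → after 1×micro: 3; S1 reads c0=0 → after 2×micro: 824; S2 reads c1=206 → after 3×micro: 4 ⇒ (c0=3, c1=824, c2=4)
[Gauss-Seidel] macro 1: S0 reads c2=2 → after 1×micro: 3; S1 reads c0=3 → after 2×micro: 26; S2 reads c1=26 → after 3×micro: 4 ⇒ (c0=3, c1=26, c2=4)
[Gauss-Seidel] macro 2: S0 reads c2=4 → after 1×micro: 1; S1 reads c0=1 → after 2×micro: 110; S2 reads c1=110 → after 3×micro: 0 ⇒ (c0=1, c1=110, c2=0)
[Gauss-Seidel] macro 3: S0 reads c2=0 → after 1×micro: 1; S1 reads c0=1 → after 2×micro: 446; S2 reads c1=446 → after 3×micro: 4 ⇒ (c0=1, c1=446, c2=4)
[Gauss-Seidel] macro 4: S0 reads c2=4 → after 1×micro: 1; S1 reads c0=1 → after 2×micro: 1790; S2 reads c1=1790 → after 3×micro: 0 ⇒ (c0=1, c1=1790, c2=0)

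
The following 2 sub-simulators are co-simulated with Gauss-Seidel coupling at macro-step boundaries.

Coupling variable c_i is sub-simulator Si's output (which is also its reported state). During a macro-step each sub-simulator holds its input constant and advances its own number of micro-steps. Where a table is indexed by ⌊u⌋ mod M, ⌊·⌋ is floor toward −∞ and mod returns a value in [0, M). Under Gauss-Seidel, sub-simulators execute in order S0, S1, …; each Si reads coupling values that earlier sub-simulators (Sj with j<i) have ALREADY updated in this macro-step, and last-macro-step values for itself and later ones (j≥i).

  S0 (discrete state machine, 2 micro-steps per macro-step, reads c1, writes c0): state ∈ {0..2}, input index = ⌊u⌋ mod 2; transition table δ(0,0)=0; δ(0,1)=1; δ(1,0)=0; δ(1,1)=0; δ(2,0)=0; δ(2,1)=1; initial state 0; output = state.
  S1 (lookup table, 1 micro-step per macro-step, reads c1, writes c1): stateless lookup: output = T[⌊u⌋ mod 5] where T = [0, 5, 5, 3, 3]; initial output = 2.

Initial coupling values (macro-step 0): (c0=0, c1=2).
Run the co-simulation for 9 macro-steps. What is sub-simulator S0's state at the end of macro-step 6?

S0 state at macro-step 6 = 0

macro 1: S0 reads c1=2 → after 2×micro: 0; S1 reads c1=2 → after 1×micro: 5 ⇒ (c0=0, c1=5)
macro 2: S0 reads c1=5 → after 2×micro: 0; S1 reads c1=5 → after 1×micro: 0 ⇒ (c0=0, c1=0)
macro 3: S0 reads c1=0 → after 2×micro: 0; S1 reads c1=0 → after 1×micro: 0 ⇒ (c0=0, c1=0)
macro 4: S0 reads c1=0 → after 2×micro: 0; S1 reads c1=0 → after 1×micro: 0 ⇒ (c0=0, c1=0)
macro 5: S0 reads c1=0 → after 2×micro: 0; S1 reads c1=0 → after 1×micro: 0 ⇒ (c0=0, c1=0)
macro 6: S0 reads c1=0 → after 2×micro: 0; S1 reads c1=0 → after 1×micro: 0 ⇒ (c0=0, c1=0)
macro 7: S0 reads c1=0 → after 2×micro: 0; S1 reads c1=0 → after 1×micro: 0 ⇒ (c0=0, c1=0)
macro 8: S0 reads c1=0 → after 2×micro: 0; S1 reads c1=0 → after 1×micro: 0 ⇒ (c0=0, c1=0)
macro 9: S0 reads c1=0 → after 2×micro: 0; S1 reads c1=0 → after 1×micro: 0 ⇒ (c0=0, c1=0)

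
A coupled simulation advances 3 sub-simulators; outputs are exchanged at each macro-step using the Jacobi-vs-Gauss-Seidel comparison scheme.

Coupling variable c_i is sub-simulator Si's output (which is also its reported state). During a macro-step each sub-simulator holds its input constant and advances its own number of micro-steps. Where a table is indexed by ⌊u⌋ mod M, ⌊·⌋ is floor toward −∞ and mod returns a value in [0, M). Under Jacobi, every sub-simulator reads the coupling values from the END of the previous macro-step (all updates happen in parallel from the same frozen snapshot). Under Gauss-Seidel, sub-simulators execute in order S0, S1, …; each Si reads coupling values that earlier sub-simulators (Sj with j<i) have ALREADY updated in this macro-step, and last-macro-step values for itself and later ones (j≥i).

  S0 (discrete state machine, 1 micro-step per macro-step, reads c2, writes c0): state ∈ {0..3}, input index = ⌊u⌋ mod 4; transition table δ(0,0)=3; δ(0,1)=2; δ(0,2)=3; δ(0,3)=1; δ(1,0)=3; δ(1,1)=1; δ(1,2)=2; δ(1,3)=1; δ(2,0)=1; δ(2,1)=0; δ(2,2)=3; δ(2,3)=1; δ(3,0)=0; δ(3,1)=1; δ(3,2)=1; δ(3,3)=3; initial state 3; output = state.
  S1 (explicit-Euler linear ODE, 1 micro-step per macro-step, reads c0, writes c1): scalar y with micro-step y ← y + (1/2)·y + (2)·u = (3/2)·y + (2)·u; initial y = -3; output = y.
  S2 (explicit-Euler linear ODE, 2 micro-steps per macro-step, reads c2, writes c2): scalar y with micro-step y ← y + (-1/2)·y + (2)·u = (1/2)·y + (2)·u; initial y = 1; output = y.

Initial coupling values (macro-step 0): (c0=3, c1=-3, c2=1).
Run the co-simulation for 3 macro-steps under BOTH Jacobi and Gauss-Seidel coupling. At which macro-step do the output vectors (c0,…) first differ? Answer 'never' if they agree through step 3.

first divergence at macro-step: 1

[Jacobi] macro 1: S0 reads c2=1 → after 1×micro: 1; S1 reads c0=3 → after 1×micro: 3/2; S2 reads c2=1 → after 2×micro: 13/4 ⇒ (c0=1, c1=3/2, c2=13/4)
[Jacobi] macro 2: S0 reads c2=13/4 → after 1×micro: 1; S1 reads c0=1 → after 1×micro: 17/4; S2 reads c2=13/4 → after 2×micro: 169/16 ⇒ (c0=1, c1=17/4, c2=169/16)
[Jacobi] macro 3: S0 reads c2=169/16 → after 1×micro: 2; S1 reads c0=1 → after 1×micro: 67/8; S2 reads c2=169/16 → after 2×micro: 2197/64 ⇒ (c0=2, c1=67/8, c2=2197/64)
[Gauss-Seidel] macro 1: S0 reads c2=1 → after 1×micro: 1; S1 reads c0=1 → after 1×micro: -5/2; S2 reads c2=1 → after 2×micro: 13/4 ⇒ (c0=1, c1=-5/2, c2=13/4)
[Gauss-Seidel] macro 2: S0 reads c2=13/4 → after 1×micro: 1; S1 reads c0=1 → after 1×micro: -7/4; S2 reads c2=13/4 → after 2×micro: 169/16 ⇒ (c0=1, c1=-7/4, c2=169/16)
[Gauss-Seidel] macro 3: S0 reads c2=169/16 → after 1×micro: 2; S1 reads c0=2 → after 1×micro: 11/8; S2 reads c2=169/16 → after 2×micro: 2197/64 ⇒ (c0=2, c1=11/8, c2=2197/64)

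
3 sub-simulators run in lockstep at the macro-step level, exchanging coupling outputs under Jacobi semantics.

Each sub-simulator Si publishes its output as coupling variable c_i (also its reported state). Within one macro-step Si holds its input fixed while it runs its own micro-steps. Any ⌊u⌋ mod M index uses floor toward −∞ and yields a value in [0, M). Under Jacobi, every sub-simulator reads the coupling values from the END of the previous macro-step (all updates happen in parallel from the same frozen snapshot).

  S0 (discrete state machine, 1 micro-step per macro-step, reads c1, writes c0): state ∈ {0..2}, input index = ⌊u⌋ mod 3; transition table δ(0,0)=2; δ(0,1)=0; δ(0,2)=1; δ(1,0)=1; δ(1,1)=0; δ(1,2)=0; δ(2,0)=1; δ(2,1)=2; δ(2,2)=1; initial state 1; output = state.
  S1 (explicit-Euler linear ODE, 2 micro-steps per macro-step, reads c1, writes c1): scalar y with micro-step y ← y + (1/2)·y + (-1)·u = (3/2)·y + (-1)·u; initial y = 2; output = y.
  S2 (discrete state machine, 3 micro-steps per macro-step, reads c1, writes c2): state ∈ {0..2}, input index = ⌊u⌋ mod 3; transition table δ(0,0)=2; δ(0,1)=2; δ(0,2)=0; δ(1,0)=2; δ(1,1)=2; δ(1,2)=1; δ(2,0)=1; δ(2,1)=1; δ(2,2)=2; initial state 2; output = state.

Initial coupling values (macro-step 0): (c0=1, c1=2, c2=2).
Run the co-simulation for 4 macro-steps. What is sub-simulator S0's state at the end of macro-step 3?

macro 1: S0 reads c1=2 → after 1×micro: 0; S1 reads c1=2 → after 2×micro: -1/2; S2 reads c1=2 → after 3×micro: 2 ⇒ (c0=0, c1=-1/2, c2=2)
macro 2: S0 reads c1=-1/2 → after 1×micro: 1; S1 reads c1=-1/2 → after 2×micro: 1/8; S2 reads c1=-1/2 → after 3×micro: 2 ⇒ (c0=1, c1=1/8, c2=2)
macro 3: S0 reads c1=1/8 → after 1×micro: 1; S1 reads c1=1/8 → after 2×micro: -1/32; S2 reads c1=1/8 → after 3×micro: 1 ⇒ (c0=1, c1=-1/32, c2=1)
macro 4: S0 reads c1=-1/32 → after 1×micro: 0; S1 reads c1=-1/32 → after 2×micro: 1/128; S2 reads c1=-1/32 → after 3×micro: 1 ⇒ (c0=0, c1=1/128, c2=1)

S0 state at macro-step 3 = 1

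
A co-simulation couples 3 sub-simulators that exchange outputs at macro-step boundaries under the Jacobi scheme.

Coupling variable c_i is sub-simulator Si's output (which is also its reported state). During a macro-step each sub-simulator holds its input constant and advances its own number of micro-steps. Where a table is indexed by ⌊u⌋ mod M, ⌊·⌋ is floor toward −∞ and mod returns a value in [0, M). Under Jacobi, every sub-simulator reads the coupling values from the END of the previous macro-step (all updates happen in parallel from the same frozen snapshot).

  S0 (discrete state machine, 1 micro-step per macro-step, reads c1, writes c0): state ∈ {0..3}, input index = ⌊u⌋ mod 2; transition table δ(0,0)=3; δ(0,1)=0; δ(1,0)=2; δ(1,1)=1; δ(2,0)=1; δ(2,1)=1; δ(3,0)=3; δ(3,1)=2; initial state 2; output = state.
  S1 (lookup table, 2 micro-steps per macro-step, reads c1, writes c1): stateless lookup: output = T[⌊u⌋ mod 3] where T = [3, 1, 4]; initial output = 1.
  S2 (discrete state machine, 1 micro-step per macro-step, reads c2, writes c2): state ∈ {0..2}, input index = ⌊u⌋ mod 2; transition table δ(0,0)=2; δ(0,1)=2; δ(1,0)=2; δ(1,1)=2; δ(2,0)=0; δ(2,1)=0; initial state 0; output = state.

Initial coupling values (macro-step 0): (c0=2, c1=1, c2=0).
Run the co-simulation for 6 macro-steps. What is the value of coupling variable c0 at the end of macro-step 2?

c0 at macro-step 2 = 1

macro 1: S0 reads c1=1 → after 1×micro: 1; S1 reads c1=1 → after 2×micro: 1; S2 reads c2=0 → after 1×micro: 2 ⇒ (c0=1, c1=1, c2=2)
macro 2: S0 reads c1=1 → after 1×micro: 1; S1 reads c1=1 → after 2×micro: 1; S2 reads c2=2 → after 1×micro: 0 ⇒ (c0=1, c1=1, c2=0)
macro 3: S0 reads c1=1 → after 1×micro: 1; S1 reads c1=1 → after 2×micro: 1; S2 reads c2=0 → after 1×micro: 2 ⇒ (c0=1, c1=1, c2=2)
macro 4: S0 reads c1=1 → after 1×micro: 1; S1 reads c1=1 → after 2×micro: 1; S2 reads c2=2 → after 1×micro: 0 ⇒ (c0=1, c1=1, c2=0)
macro 5: S0 reads c1=1 → after 1×micro: 1; S1 reads c1=1 → after 2×micro: 1; S2 reads c2=0 → after 1×micro: 2 ⇒ (c0=1, c1=1, c2=2)
macro 6: S0 reads c1=1 → after 1×micro: 1; S1 reads c1=1 → after 2×micro: 1; S2 reads c2=2 → after 1×micro: 0 ⇒ (c0=1, c1=1, c2=0)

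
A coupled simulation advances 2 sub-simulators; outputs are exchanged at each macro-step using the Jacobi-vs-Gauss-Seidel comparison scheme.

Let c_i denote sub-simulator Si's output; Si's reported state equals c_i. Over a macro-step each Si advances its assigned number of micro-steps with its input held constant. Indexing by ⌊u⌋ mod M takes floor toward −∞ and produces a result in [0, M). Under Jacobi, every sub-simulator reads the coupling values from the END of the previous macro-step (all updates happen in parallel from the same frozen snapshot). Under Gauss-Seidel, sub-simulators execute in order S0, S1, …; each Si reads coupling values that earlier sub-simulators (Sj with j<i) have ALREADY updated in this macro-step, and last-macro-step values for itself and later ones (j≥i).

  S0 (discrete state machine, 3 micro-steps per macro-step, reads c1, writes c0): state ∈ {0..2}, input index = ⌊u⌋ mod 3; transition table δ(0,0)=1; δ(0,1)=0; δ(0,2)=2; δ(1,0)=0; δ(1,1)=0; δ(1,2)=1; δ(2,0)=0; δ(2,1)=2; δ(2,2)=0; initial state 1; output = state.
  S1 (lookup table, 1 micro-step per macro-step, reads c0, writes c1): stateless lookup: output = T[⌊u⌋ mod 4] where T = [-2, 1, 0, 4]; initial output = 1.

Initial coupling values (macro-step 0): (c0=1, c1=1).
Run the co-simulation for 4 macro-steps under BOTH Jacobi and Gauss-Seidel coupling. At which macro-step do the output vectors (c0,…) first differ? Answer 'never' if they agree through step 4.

first divergence at macro-step: 1

[Jacobi] macro 1: S0 reads c1=1 → after 3×micro: 0; S1 reads c0=1 → after 1×micro: 1 ⇒ (c0=0, c1=1)
[Jacobi] macro 2: S0 reads c1=1 → after 3×micro: 0; S1 reads c0=0 → after 1×micro: -2 ⇒ (c0=0, c1=-2)
[Jacobi] macro 3: S0 reads c1=-2 → after 3×micro: 0; S1 reads c0=0 → after 1×micro: -2 ⇒ (c0=0, c1=-2)
[Jacobi] macro 4: S0 reads c1=-2 → after 3×micro: 0; S1 reads c0=0 → after 1×micro: -2 ⇒ (c0=0, c1=-2)
[Gauss-Seidel] macro 1: S0 reads c1=1 → after 3×micro: 0; S1 reads c0=0 → after 1×micro: -2 ⇒ (c0=0, c1=-2)
[Gauss-Seidel] macro 2: S0 reads c1=-2 → after 3×micro: 0; S1 reads c0=0 → after 1×micro: -2 ⇒ (c0=0, c1=-2)
[Gauss-Seidel] macro 3: S0 reads c1=-2 → after 3×micro: 0; S1 reads c0=0 → after 1×micro: -2 ⇒ (c0=0, c1=-2)
[Gauss-Seidel] macro 4: S0 reads c1=-2 → after 3×micro: 0; S1 reads c0=0 → after 1×micro: -2 ⇒ (c0=0, c1=-2)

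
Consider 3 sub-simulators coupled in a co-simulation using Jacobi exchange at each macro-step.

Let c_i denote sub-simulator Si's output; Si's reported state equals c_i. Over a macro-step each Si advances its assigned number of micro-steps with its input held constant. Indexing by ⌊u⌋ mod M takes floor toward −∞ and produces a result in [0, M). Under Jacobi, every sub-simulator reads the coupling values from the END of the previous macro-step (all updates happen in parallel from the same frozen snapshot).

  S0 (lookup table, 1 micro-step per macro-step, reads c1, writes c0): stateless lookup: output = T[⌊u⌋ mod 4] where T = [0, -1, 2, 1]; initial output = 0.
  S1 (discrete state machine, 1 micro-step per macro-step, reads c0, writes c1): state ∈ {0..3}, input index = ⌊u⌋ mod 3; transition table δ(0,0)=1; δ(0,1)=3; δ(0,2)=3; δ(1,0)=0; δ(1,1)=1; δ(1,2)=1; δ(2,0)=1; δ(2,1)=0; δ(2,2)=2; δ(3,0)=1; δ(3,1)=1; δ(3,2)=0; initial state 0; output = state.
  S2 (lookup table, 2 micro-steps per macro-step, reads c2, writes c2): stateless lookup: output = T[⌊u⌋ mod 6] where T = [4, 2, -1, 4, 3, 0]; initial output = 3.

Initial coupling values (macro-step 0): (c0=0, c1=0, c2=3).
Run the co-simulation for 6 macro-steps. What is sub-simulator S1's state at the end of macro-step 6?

S1 state at macro-step 6 = 1

macro 1: S0 reads c1=0 → after 1×micro: 0; S1 reads c0=0 → after 1×micro: 1; S2 reads c2=3 → after 2×micro: 4 ⇒ (c0=0, c1=1, c2=4)
macro 2: S0 reads c1=1 → after 1×micro: -1; S1 reads c0=0 → after 1×micro: 0; S2 reads c2=4 → after 2×micro: 3 ⇒ (c0=-1, c1=0, c2=3)
macro 3: S0 reads c1=0 → after 1×micro: 0; S1 reads c0=-1 → after 1×micro: 3; S2 reads c2=3 → after 2×micro: 4 ⇒ (c0=0, c1=3, c2=4)
macro 4: S0 reads c1=3 → after 1×micro: 1; S1 reads c0=0 → after 1×micro: 1; S2 reads c2=4 → after 2×micro: 3 ⇒ (c0=1, c1=1, c2=3)
macro 5: S0 reads c1=1 → after 1×micro: -1; S1 reads c0=1 → after 1×micro: 1; S2 reads c2=3 → after 2×micro: 4 ⇒ (c0=-1, c1=1, c2=4)
macro 6: S0 reads c1=1 → after 1×micro: -1; S1 reads c0=-1 → after 1×micro: 1; S2 reads c2=4 → after 2×micro: 3 ⇒ (c0=-1, c1=1, c2=3)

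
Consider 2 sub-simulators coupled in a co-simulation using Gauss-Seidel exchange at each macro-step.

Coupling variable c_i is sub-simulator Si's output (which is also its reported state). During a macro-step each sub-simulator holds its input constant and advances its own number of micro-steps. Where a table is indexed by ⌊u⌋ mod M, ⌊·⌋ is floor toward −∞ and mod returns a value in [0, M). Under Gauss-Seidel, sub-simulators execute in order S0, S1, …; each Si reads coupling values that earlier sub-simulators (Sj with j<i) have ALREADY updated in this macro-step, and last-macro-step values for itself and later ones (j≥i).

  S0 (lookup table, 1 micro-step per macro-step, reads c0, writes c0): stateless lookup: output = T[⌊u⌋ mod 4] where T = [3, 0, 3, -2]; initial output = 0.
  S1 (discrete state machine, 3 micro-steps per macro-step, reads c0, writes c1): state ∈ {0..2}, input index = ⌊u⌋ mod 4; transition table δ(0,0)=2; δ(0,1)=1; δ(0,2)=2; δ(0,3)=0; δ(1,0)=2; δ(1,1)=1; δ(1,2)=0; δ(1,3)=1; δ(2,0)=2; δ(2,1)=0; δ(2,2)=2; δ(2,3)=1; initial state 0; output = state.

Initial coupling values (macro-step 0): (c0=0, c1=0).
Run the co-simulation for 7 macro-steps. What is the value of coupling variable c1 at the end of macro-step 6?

c1 at macro-step 6 = 2

macro 1: S0 reads c0=0 → after 1×micro: 3; S1 reads c0=3 → after 3×micro: 0 ⇒ (c0=3, c1=0)
macro 2: S0 reads c0=3 → after 1×micro: -2; S1 reads c0=-2 → after 3×micro: 2 ⇒ (c0=-2, c1=2)
macro 3: S0 reads c0=-2 → after 1×micro: 3; S1 reads c0=3 → after 3×micro: 1 ⇒ (c0=3, c1=1)
macro 4: S0 reads c0=3 → after 1×micro: -2; S1 reads c0=-2 → after 3×micro: 2 ⇒ (c0=-2, c1=2)
macro 5: S0 reads c0=-2 → after 1×micro: 3; S1 reads c0=3 → after 3×micro: 1 ⇒ (c0=3, c1=1)
macro 6: S0 reads c0=3 → after 1×micro: -2; S1 reads c0=-2 → after 3×micro: 2 ⇒ (c0=-2, c1=2)
macro 7: S0 reads c0=-2 → after 1×micro: 3; S1 reads c0=3 → after 3×micro: 1 ⇒ (c0=3, c1=1)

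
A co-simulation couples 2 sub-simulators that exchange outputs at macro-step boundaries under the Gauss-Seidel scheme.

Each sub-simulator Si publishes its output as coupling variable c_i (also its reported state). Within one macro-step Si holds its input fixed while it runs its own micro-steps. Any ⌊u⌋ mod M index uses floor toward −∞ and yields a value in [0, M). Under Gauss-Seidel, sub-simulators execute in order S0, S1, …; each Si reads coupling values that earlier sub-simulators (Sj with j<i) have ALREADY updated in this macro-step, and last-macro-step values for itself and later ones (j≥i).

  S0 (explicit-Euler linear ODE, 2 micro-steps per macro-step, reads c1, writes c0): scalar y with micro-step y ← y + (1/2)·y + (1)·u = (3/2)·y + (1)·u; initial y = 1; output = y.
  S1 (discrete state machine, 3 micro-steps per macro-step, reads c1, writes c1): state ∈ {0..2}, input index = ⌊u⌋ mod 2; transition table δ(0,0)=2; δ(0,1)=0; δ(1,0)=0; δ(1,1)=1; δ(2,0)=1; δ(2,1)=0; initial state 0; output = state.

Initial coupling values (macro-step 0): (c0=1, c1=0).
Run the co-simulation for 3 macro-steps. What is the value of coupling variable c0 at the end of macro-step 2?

macro 1: S0 reads c1=0 → after 2×micro: 9/4; S1 reads c1=0 → after 3×micro: 0 ⇒ (c0=9/4, c1=0)
macro 2: S0 reads c1=0 → after 2×micro: 81/16; S1 reads c1=0 → after 3×micro: 0 ⇒ (c0=81/16, c1=0)
macro 3: S0 reads c1=0 → after 2×micro: 729/64; S1 reads c1=0 → after 3×micro: 0 ⇒ (c0=729/64, c1=0)

c0 at macro-step 2 = 81/16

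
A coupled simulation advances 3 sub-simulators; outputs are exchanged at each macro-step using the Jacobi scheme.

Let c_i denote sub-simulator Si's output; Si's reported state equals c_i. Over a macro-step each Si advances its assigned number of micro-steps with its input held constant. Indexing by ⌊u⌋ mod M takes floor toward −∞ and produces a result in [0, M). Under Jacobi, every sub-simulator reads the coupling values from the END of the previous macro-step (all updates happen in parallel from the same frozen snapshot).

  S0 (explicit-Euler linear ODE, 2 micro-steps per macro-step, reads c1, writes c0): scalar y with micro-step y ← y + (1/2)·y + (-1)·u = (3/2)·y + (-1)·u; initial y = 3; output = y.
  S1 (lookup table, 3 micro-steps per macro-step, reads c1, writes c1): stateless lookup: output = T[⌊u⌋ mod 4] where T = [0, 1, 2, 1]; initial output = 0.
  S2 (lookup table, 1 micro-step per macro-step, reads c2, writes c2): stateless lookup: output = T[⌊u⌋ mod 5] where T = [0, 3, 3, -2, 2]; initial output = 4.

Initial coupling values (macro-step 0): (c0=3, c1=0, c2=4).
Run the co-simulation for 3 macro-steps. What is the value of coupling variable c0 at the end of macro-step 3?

c0 at macro-step 3 = 2187/64

macro 1: S0 reads c1=0 → after 2×micro: 27/4; S1 reads c1=0 → after 3×micro: 0; S2 reads c2=4 → after 1×micro: 2 ⇒ (c0=27/4, c1=0, c2=2)
macro 2: S0 reads c1=0 → after 2×micro: 243/16; S1 reads c1=0 → after 3×micro: 0; S2 reads c2=2 → after 1×micro: 3 ⇒ (c0=243/16, c1=0, c2=3)
macro 3: S0 reads c1=0 → after 2×micro: 2187/64; S1 reads c1=0 → after 3×micro: 0; S2 reads c2=3 → after 1×micro: -2 ⇒ (c0=2187/64, c1=0, c2=-2)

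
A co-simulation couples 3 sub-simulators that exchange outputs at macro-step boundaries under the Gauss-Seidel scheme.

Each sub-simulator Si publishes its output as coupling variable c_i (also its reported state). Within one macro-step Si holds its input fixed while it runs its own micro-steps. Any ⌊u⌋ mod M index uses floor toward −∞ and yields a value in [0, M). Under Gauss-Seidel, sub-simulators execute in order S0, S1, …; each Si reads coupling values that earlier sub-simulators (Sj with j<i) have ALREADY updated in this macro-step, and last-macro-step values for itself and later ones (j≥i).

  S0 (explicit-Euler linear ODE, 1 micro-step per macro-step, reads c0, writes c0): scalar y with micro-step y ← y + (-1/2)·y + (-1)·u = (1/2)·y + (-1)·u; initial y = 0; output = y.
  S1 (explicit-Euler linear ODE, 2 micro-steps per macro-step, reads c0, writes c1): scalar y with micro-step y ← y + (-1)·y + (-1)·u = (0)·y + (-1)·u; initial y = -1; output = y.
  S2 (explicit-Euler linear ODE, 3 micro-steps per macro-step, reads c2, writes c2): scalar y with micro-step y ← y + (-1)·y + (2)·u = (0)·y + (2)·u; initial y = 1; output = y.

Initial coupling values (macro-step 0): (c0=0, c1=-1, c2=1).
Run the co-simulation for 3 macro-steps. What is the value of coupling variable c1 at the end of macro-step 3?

c1 at macro-step 3 = 0

macro 1: S0 reads c0=0 → after 1×micro: 0; S1 reads c0=0 → after 2×micro: 0; S2 reads c2=1 → after 3×micro: 2 ⇒ (c0=0, c1=0, c2=2)
macro 2: S0 reads c0=0 → after 1×micro: 0; S1 reads c0=0 → after 2×micro: 0; S2 reads c2=2 → after 3×micro: 4 ⇒ (c0=0, c1=0, c2=4)
macro 3: S0 reads c0=0 → after 1×micro: 0; S1 reads c0=0 → after 2×micro: 0; S2 reads c2=4 → after 3×micro: 8 ⇒ (c0=0, c1=0, c2=8)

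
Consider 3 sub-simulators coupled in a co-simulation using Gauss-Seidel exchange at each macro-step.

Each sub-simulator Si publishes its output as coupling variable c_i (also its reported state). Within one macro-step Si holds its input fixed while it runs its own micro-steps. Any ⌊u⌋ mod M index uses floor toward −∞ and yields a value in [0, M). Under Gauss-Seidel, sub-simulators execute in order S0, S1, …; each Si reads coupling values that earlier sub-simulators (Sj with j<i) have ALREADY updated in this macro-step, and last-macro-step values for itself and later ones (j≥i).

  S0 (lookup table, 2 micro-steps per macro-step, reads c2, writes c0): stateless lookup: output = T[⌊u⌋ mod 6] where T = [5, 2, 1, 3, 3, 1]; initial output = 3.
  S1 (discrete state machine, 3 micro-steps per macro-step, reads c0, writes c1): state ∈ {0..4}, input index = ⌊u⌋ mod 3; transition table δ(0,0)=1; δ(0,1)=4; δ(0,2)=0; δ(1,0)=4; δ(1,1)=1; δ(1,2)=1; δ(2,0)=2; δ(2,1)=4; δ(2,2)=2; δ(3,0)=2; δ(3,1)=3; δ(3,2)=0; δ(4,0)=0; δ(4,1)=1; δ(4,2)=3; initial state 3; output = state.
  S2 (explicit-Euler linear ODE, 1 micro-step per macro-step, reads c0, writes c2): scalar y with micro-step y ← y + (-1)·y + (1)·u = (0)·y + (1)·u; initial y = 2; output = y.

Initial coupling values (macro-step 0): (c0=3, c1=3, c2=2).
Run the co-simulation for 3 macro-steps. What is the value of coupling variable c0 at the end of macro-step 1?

c0 at macro-step 1 = 1

macro 1: S0 reads c2=2 → after 2×micro: 1; S1 reads c0=1 → after 3×micro: 3; S2 reads c0=1 → after 1×micro: 1 ⇒ (c0=1, c1=3, c2=1)
macro 2: S0 reads c2=1 → after 2×micro: 2; S1 reads c0=2 → after 3×micro: 0; S2 reads c0=2 → after 1×micro: 2 ⇒ (c0=2, c1=0, c2=2)
macro 3: S0 reads c2=2 → after 2×micro: 1; S1 reads c0=1 → after 3×micro: 1; S2 reads c0=1 → after 1×micro: 1 ⇒ (c0=1, c1=1, c2=1)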